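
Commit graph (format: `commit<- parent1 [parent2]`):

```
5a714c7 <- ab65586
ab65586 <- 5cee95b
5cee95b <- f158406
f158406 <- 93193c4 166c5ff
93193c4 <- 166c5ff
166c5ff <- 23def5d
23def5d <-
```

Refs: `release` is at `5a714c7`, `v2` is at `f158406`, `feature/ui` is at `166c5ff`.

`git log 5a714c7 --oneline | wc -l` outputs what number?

Walking parent pointers from 5a714c7: reachable set = {166c5ff, 23def5d, 5a714c7, 5cee95b, 93193c4, ab65586, f158406}.
That is 7 commits.

7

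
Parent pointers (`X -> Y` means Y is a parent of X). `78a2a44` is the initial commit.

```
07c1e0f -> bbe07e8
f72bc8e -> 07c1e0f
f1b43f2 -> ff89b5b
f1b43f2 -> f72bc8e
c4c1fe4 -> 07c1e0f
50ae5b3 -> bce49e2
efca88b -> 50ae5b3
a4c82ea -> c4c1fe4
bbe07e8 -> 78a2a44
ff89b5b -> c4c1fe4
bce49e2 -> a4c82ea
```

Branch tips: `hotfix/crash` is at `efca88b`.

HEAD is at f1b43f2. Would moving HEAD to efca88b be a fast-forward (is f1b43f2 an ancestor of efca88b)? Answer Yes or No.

No

A fast-forward from f1b43f2 to efca88b is possible iff f1b43f2 is an ancestor of efca88b.
Ancestors of efca88b: {07c1e0f, 50ae5b3, 78a2a44, a4c82ea, bbe07e8, bce49e2, c4c1fe4, efca88b}.
f1b43f2 is not among them, so fast-forward is not possible.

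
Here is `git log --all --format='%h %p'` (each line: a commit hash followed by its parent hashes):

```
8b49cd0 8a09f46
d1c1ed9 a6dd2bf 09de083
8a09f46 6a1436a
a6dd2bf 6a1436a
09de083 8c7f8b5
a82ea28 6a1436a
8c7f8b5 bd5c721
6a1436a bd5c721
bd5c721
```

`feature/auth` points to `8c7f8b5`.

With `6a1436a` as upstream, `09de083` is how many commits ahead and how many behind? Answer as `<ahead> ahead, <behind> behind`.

Reachable from 09de083: {09de083, 8c7f8b5, bd5c721}.
Reachable from 6a1436a: {6a1436a, bd5c721}.
Only in 09de083's history (ahead): {09de083, 8c7f8b5} — 2.
Only in 6a1436a's history (behind): {6a1436a} — 1.

2 ahead, 1 behind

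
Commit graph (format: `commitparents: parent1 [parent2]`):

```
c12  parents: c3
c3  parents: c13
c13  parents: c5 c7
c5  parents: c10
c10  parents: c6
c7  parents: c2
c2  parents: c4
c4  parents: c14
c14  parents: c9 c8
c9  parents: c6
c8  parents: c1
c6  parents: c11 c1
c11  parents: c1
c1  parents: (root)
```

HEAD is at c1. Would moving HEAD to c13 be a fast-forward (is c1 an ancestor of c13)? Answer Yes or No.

A fast-forward from c1 to c13 is possible iff c1 is an ancestor of c13.
Ancestors of c13: {c1, c10, c11, c13, c14, c2, c4, c5, c6, c7, c8, c9}.
c1 is among them, so fast-forward is possible.

Yes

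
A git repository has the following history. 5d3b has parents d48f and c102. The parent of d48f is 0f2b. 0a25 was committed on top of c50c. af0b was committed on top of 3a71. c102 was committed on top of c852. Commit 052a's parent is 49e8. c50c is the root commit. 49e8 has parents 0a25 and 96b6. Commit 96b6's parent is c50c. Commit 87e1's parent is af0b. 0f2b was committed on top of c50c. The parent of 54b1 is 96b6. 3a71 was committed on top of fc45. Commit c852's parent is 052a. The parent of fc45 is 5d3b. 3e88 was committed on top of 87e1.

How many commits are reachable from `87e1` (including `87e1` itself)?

14

Walking parent pointers from 87e1: reachable set = {052a, 0a25, 0f2b, 3a71, 49e8, 5d3b, 87e1, 96b6, af0b, c102, c50c, c852, d48f, fc45}.
That is 14 commits.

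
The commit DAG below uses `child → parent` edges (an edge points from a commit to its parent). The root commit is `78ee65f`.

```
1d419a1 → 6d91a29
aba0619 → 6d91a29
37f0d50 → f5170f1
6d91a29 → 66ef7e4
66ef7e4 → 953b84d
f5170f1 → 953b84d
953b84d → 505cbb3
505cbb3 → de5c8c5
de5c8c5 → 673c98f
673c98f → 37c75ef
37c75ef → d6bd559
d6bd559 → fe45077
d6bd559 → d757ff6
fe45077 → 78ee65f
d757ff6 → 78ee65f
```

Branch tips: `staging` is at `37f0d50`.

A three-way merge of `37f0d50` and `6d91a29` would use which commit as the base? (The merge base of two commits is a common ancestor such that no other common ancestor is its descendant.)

Ancestors of 37f0d50: {37c75ef, 37f0d50, 505cbb3, 673c98f, 78ee65f, 953b84d, d6bd559, d757ff6, de5c8c5, f5170f1, fe45077}.
Ancestors of 6d91a29: {37c75ef, 505cbb3, 66ef7e4, 673c98f, 6d91a29, 78ee65f, 953b84d, d6bd559, d757ff6, de5c8c5, fe45077}.
Common ancestors: {37c75ef, 505cbb3, 673c98f, 78ee65f, 953b84d, d6bd559, d757ff6, de5c8c5, fe45077}.
Among these, 953b84d is not an ancestor of any other common ancestor — it is the merge base.

953b84d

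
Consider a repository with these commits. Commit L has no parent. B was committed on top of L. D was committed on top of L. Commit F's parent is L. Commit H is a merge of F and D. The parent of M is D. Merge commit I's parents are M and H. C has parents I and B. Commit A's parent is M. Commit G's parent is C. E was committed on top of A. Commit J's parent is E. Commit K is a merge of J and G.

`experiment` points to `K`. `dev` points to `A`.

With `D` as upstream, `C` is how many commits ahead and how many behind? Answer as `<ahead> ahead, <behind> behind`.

6 ahead, 0 behind

Reachable from C: {B, C, D, F, H, I, L, M}.
Reachable from D: {D, L}.
Only in C's history (ahead): {B, C, F, H, I, M} — 6.
Only in D's history (behind): {} — 0.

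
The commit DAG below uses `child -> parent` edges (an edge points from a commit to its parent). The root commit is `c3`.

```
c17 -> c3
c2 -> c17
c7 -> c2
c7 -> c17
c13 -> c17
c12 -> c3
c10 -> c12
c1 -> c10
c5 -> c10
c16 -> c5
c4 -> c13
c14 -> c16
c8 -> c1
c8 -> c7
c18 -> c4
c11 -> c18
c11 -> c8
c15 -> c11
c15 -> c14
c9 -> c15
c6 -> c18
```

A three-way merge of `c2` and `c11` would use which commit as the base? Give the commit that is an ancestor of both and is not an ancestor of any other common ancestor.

c2

Ancestors of c2: {c17, c2, c3}.
Ancestors of c11: {c1, c10, c11, c12, c13, c17, c18, c2, c3, c4, c7, c8}.
Common ancestors: {c17, c2, c3}.
Among these, c2 is not an ancestor of any other common ancestor — it is the merge base.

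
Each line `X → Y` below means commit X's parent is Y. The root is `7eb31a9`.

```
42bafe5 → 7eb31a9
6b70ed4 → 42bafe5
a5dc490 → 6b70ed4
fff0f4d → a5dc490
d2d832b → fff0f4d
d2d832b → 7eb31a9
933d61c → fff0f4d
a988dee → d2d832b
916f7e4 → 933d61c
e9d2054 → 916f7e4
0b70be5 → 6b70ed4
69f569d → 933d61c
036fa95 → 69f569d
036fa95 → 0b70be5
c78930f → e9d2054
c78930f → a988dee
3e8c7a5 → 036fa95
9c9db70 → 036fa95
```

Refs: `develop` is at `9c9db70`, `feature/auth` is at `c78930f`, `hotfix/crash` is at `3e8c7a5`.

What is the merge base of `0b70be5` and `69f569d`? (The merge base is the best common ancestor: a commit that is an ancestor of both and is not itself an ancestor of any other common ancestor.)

Ancestors of 0b70be5: {0b70be5, 42bafe5, 6b70ed4, 7eb31a9}.
Ancestors of 69f569d: {42bafe5, 69f569d, 6b70ed4, 7eb31a9, 933d61c, a5dc490, fff0f4d}.
Common ancestors: {42bafe5, 6b70ed4, 7eb31a9}.
Among these, 6b70ed4 is not an ancestor of any other common ancestor — it is the merge base.

6b70ed4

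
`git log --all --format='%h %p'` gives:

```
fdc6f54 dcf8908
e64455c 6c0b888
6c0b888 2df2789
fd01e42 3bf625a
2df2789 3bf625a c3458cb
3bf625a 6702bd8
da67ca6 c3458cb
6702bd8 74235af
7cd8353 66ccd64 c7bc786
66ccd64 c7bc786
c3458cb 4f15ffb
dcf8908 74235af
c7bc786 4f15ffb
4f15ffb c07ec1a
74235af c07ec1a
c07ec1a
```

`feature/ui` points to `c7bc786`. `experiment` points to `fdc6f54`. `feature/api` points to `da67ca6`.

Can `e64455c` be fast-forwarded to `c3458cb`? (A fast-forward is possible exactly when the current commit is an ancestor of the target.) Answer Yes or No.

No

A fast-forward from e64455c to c3458cb is possible iff e64455c is an ancestor of c3458cb.
Ancestors of c3458cb: {4f15ffb, c07ec1a, c3458cb}.
e64455c is not among them, so fast-forward is not possible.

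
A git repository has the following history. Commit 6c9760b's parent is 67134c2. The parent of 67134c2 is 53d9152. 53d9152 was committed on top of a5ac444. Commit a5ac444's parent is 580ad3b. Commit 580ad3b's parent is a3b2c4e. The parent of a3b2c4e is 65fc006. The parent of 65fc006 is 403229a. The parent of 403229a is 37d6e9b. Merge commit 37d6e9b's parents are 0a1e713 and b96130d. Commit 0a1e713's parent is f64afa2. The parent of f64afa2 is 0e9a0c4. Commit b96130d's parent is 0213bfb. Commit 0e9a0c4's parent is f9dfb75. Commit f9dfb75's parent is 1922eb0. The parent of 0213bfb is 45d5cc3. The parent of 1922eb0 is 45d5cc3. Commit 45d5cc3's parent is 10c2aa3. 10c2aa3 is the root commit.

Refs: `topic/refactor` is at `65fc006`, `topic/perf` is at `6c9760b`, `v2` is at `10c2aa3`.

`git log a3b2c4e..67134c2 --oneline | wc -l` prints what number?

Reachable from 67134c2: {0213bfb, 0a1e713, 0e9a0c4, 10c2aa3, 1922eb0, 37d6e9b, 403229a, 45d5cc3, 53d9152, 580ad3b, 65fc006, 67134c2, a3b2c4e, a5ac444, b96130d, f64afa2, f9dfb75}.
Reachable from a3b2c4e: {0213bfb, 0a1e713, 0e9a0c4, 10c2aa3, 1922eb0, 37d6e9b, 403229a, 45d5cc3, 65fc006, a3b2c4e, b96130d, f64afa2, f9dfb75}.
In 67134c2's history but not a3b2c4e's: {53d9152, 580ad3b, 67134c2, a5ac444} — 4 commits.

4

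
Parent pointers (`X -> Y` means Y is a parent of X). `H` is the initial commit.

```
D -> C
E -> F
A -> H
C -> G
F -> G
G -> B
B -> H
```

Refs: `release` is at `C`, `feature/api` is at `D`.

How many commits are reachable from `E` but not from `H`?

4

Reachable from E: {B, E, F, G, H}.
Reachable from H: {H}.
In E's history but not H's: {B, E, F, G} — 4 commits.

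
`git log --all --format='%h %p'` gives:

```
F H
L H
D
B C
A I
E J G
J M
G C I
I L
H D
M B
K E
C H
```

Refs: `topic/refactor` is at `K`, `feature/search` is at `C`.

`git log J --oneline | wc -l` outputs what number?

Walking parent pointers from J: reachable set = {B, C, D, H, J, M}.
That is 6 commits.

6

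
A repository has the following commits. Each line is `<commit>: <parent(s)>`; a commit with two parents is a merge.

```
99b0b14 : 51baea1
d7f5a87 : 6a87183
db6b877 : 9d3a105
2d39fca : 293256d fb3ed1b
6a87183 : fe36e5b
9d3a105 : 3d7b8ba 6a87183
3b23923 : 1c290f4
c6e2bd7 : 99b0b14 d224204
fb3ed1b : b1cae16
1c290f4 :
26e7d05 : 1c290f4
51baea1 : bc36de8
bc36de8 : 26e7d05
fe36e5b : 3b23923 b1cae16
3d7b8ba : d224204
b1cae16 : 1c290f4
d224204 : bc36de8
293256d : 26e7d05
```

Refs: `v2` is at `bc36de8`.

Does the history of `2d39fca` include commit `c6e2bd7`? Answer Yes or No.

No

Ancestors of 2d39fca: {1c290f4, 26e7d05, 293256d, 2d39fca, b1cae16, fb3ed1b}.
c6e2bd7 is not in that set, so it is not an ancestor of 2d39fca.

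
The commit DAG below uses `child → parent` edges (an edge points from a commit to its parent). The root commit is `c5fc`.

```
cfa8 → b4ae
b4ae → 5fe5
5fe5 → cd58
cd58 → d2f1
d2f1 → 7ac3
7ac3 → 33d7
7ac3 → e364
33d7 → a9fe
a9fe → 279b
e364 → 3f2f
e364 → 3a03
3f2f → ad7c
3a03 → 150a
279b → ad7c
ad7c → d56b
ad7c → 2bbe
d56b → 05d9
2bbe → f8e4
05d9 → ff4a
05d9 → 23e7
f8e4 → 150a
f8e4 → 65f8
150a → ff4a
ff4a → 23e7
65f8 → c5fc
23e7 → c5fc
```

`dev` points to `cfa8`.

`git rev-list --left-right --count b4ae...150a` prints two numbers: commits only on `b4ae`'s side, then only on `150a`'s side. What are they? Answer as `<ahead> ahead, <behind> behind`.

Reachable from b4ae: {05d9, 150a, 23e7, 279b, 2bbe, 33d7, 3a03, 3f2f, 5fe5, 65f8, 7ac3, a9fe, ad7c, b4ae, c5fc, cd58, d2f1, d56b, e364, f8e4, ff4a}.
Reachable from 150a: {150a, 23e7, c5fc, ff4a}.
Only in b4ae's history (ahead): {05d9, 279b, 2bbe, 33d7, 3a03, 3f2f, 5fe5, 65f8, 7ac3, a9fe, ad7c, b4ae, cd58, d2f1, d56b, e364, f8e4} — 17.
Only in 150a's history (behind): {} — 0.

17 ahead, 0 behind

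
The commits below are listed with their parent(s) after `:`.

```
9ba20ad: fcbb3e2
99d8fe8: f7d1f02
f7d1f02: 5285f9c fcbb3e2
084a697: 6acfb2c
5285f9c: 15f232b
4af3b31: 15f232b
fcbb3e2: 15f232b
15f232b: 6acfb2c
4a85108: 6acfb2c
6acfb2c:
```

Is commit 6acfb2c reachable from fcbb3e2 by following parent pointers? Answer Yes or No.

Ancestors of fcbb3e2 (commits reachable by following parents): {15f232b, 6acfb2c, fcbb3e2}.
6acfb2c is in that set, so it is an ancestor of fcbb3e2.

Yes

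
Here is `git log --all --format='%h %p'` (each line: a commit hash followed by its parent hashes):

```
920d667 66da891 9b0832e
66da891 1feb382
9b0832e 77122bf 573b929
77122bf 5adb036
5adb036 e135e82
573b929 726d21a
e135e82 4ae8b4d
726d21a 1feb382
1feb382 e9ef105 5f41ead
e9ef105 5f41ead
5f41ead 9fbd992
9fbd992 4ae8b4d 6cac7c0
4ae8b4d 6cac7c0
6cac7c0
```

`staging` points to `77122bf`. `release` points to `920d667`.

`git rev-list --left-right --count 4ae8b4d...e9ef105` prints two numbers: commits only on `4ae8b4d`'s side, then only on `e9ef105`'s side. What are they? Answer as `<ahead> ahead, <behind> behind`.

Reachable from 4ae8b4d: {4ae8b4d, 6cac7c0}.
Reachable from e9ef105: {4ae8b4d, 5f41ead, 6cac7c0, 9fbd992, e9ef105}.
Only in 4ae8b4d's history (ahead): {} — 0.
Only in e9ef105's history (behind): {5f41ead, 9fbd992, e9ef105} — 3.

0 ahead, 3 behind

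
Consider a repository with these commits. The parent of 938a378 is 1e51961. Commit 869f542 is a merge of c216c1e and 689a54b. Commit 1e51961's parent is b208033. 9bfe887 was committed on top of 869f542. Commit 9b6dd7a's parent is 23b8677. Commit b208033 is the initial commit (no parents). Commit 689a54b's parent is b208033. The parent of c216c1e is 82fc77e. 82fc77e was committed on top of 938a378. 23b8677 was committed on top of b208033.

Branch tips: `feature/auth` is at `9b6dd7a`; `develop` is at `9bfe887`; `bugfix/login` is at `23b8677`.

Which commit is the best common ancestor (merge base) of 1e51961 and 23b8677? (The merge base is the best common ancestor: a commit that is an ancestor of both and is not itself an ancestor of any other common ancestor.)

b208033

Ancestors of 1e51961: {1e51961, b208033}.
Ancestors of 23b8677: {23b8677, b208033}.
Common ancestors: {b208033}.
The only common ancestor is b208033, so it is the merge base.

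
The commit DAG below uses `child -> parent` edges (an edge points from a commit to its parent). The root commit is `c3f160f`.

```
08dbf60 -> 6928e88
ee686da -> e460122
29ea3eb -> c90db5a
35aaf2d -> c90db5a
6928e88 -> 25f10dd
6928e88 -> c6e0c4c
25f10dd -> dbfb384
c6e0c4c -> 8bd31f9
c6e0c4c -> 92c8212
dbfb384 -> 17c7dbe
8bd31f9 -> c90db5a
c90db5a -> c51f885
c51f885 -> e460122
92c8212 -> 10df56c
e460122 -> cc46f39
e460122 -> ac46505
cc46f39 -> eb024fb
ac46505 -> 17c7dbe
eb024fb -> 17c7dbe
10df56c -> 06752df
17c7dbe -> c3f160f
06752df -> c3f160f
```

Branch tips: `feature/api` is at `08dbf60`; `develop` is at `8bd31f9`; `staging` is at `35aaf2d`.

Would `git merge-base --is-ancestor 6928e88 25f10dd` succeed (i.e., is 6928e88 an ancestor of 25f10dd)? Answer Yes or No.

No

Ancestors of 25f10dd: {17c7dbe, 25f10dd, c3f160f, dbfb384}.
6928e88 is not in that set, so it is not an ancestor of 25f10dd.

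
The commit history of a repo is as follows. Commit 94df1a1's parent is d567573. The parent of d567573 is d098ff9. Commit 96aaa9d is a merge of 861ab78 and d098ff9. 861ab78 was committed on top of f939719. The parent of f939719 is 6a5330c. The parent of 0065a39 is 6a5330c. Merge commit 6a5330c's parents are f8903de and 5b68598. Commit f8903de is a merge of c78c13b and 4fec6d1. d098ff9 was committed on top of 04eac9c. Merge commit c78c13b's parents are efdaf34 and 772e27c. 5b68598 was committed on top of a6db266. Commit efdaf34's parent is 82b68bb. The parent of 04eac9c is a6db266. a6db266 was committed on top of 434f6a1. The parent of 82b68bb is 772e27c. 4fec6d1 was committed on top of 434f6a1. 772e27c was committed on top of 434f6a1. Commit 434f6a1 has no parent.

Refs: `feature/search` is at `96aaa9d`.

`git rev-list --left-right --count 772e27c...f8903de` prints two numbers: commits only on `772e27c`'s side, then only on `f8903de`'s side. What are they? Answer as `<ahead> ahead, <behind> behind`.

0 ahead, 5 behind

Reachable from 772e27c: {434f6a1, 772e27c}.
Reachable from f8903de: {434f6a1, 4fec6d1, 772e27c, 82b68bb, c78c13b, efdaf34, f8903de}.
Only in 772e27c's history (ahead): {} — 0.
Only in f8903de's history (behind): {4fec6d1, 82b68bb, c78c13b, efdaf34, f8903de} — 5.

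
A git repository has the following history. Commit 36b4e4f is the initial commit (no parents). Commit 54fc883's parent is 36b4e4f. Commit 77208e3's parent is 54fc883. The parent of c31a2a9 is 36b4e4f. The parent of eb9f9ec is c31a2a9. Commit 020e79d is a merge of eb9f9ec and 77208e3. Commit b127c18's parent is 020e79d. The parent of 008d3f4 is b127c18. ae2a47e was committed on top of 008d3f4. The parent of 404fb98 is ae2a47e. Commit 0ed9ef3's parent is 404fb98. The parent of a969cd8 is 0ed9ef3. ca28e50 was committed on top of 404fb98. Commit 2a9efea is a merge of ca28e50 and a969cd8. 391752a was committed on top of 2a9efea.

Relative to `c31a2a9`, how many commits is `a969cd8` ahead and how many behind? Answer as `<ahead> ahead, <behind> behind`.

10 ahead, 0 behind

Reachable from a969cd8: {008d3f4, 020e79d, 0ed9ef3, 36b4e4f, 404fb98, 54fc883, 77208e3, a969cd8, ae2a47e, b127c18, c31a2a9, eb9f9ec}.
Reachable from c31a2a9: {36b4e4f, c31a2a9}.
Only in a969cd8's history (ahead): {008d3f4, 020e79d, 0ed9ef3, 404fb98, 54fc883, 77208e3, a969cd8, ae2a47e, b127c18, eb9f9ec} — 10.
Only in c31a2a9's history (behind): {} — 0.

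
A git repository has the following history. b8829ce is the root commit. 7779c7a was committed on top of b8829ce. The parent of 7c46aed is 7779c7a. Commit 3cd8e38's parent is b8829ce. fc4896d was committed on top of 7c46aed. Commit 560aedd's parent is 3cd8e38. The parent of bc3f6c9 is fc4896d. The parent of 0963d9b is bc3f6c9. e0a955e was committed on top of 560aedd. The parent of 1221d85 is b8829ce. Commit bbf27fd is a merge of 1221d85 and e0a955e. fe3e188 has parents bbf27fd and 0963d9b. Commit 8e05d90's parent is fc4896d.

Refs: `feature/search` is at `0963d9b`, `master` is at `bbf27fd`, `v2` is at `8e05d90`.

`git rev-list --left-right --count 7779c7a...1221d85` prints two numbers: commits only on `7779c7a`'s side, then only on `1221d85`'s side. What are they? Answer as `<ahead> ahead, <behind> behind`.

Reachable from 7779c7a: {7779c7a, b8829ce}.
Reachable from 1221d85: {1221d85, b8829ce}.
Only in 7779c7a's history (ahead): {7779c7a} — 1.
Only in 1221d85's history (behind): {1221d85} — 1.

1 ahead, 1 behind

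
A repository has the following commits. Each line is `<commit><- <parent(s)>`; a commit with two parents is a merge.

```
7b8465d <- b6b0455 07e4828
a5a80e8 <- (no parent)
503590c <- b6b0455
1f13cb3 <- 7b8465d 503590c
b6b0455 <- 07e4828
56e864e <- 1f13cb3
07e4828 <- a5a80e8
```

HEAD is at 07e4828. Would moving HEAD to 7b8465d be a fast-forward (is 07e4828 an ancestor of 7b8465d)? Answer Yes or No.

Yes

A fast-forward from 07e4828 to 7b8465d is possible iff 07e4828 is an ancestor of 7b8465d.
Ancestors of 7b8465d: {07e4828, 7b8465d, a5a80e8, b6b0455}.
07e4828 is among them, so fast-forward is possible.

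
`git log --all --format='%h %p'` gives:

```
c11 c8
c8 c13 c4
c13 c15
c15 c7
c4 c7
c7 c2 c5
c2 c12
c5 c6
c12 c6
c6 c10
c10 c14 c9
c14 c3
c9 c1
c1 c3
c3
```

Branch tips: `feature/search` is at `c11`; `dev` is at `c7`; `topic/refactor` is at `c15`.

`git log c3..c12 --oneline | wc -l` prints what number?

Reachable from c12: {c1, c10, c12, c14, c3, c6, c9}.
Reachable from c3: {c3}.
In c12's history but not c3's: {c1, c10, c12, c14, c6, c9} — 6 commits.

6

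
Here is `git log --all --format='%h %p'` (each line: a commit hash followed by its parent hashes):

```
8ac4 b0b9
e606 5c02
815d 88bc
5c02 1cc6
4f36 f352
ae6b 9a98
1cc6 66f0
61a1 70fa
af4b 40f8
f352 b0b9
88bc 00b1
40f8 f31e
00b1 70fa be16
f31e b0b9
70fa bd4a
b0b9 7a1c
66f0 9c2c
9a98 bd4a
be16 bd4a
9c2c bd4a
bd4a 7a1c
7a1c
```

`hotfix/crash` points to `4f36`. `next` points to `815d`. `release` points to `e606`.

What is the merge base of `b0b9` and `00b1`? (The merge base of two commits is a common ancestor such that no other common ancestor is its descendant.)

7a1c

Ancestors of b0b9: {7a1c, b0b9}.
Ancestors of 00b1: {00b1, 70fa, 7a1c, bd4a, be16}.
Common ancestors: {7a1c}.
The only common ancestor is 7a1c, so it is the merge base.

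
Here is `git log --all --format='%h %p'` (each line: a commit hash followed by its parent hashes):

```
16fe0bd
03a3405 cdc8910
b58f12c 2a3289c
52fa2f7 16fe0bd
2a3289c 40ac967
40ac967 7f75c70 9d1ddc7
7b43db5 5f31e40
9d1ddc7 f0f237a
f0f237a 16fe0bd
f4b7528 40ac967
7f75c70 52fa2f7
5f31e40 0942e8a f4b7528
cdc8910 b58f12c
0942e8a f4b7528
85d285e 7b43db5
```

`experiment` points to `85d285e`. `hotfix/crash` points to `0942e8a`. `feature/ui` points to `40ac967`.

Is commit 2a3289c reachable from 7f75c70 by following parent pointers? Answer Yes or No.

Ancestors of 7f75c70: {16fe0bd, 52fa2f7, 7f75c70}.
2a3289c is not in that set, so it is not an ancestor of 7f75c70.

No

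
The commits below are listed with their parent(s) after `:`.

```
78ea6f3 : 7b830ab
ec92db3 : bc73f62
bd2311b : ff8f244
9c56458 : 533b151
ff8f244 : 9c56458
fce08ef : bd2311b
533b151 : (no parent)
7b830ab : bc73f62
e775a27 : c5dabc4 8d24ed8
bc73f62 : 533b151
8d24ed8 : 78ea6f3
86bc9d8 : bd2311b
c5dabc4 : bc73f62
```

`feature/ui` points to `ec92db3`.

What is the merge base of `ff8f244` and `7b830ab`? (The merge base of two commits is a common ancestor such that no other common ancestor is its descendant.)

Ancestors of ff8f244: {533b151, 9c56458, ff8f244}.
Ancestors of 7b830ab: {533b151, 7b830ab, bc73f62}.
Common ancestors: {533b151}.
The only common ancestor is 533b151, so it is the merge base.

533b151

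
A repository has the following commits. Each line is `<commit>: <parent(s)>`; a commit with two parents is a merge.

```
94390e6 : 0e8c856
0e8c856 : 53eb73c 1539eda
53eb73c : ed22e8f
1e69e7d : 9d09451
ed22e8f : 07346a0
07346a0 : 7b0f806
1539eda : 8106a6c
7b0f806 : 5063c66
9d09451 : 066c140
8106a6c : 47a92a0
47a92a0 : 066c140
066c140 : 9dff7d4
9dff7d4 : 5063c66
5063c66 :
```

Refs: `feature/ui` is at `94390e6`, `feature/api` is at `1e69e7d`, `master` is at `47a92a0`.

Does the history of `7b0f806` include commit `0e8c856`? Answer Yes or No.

No

Ancestors of 7b0f806: {5063c66, 7b0f806}.
0e8c856 is not in that set, so it is not an ancestor of 7b0f806.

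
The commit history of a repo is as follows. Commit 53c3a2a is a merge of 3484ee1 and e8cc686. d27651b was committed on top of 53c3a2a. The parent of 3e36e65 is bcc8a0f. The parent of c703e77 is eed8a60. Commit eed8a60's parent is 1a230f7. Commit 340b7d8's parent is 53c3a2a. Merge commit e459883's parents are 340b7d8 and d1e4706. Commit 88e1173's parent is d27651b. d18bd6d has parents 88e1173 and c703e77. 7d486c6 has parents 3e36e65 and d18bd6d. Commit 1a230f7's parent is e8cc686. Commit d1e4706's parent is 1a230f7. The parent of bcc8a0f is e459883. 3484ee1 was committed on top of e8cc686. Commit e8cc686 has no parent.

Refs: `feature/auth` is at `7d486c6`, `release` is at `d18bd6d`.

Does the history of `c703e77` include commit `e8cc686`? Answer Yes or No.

Ancestors of c703e77 (commits reachable by following parents): {1a230f7, c703e77, e8cc686, eed8a60}.
e8cc686 is in that set, so it is an ancestor of c703e77.

Yes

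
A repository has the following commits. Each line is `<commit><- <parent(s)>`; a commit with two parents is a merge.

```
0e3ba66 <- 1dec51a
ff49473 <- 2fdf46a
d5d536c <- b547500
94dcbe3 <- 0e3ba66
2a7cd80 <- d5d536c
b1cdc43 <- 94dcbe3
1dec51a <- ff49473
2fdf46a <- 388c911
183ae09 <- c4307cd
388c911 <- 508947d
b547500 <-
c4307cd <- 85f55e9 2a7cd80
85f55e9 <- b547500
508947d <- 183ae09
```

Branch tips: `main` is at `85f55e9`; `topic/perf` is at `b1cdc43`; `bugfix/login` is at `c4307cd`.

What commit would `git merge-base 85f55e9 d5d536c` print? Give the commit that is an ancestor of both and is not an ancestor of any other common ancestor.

b547500

Ancestors of 85f55e9: {85f55e9, b547500}.
Ancestors of d5d536c: {b547500, d5d536c}.
Common ancestors: {b547500}.
The only common ancestor is b547500, so it is the merge base.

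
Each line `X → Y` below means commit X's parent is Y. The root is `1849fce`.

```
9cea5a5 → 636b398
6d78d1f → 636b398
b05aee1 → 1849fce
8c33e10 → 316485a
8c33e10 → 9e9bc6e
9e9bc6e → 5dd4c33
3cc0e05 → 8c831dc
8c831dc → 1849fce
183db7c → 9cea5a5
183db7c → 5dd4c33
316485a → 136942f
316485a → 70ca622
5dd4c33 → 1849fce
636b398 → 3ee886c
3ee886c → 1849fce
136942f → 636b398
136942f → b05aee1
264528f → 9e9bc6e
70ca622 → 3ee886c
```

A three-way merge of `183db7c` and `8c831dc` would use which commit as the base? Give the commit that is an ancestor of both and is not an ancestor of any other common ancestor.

1849fce

Ancestors of 183db7c: {183db7c, 1849fce, 3ee886c, 5dd4c33, 636b398, 9cea5a5}.
Ancestors of 8c831dc: {1849fce, 8c831dc}.
Common ancestors: {1849fce}.
The only common ancestor is 1849fce, so it is the merge base.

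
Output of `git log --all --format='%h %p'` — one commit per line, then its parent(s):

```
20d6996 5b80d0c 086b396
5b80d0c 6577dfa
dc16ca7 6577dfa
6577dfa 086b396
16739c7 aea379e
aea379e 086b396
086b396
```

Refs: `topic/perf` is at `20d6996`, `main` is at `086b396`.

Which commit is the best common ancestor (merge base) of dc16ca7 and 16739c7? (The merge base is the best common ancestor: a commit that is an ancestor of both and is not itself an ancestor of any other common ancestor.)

Ancestors of dc16ca7: {086b396, 6577dfa, dc16ca7}.
Ancestors of 16739c7: {086b396, 16739c7, aea379e}.
Common ancestors: {086b396}.
The only common ancestor is 086b396, so it is the merge base.

086b396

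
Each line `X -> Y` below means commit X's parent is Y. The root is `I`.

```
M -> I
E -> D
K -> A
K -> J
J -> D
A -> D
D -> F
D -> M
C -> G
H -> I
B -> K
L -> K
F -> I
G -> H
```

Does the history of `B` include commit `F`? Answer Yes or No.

Ancestors of B (commits reachable by following parents): {A, B, D, F, I, J, K, M}.
F is in that set, so it is an ancestor of B.

Yes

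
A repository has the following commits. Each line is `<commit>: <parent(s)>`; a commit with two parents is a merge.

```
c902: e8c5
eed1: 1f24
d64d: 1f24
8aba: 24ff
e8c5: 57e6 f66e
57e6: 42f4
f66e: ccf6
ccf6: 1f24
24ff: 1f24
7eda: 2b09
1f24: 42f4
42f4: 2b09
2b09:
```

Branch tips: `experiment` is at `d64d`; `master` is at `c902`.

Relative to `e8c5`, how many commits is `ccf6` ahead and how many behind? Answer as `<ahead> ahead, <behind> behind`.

0 ahead, 3 behind

Reachable from ccf6: {1f24, 2b09, 42f4, ccf6}.
Reachable from e8c5: {1f24, 2b09, 42f4, 57e6, ccf6, e8c5, f66e}.
Only in ccf6's history (ahead): {} — 0.
Only in e8c5's history (behind): {57e6, e8c5, f66e} — 3.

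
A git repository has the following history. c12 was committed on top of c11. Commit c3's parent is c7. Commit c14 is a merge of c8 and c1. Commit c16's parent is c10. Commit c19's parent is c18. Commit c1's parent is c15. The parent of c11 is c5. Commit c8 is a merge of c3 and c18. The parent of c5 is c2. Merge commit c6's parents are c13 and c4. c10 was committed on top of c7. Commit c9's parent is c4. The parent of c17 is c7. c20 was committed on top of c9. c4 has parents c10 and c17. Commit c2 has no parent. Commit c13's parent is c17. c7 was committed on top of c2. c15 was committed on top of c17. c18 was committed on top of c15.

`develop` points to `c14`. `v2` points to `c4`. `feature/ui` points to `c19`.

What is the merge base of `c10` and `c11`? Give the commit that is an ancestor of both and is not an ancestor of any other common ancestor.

Ancestors of c10: {c10, c2, c7}.
Ancestors of c11: {c11, c2, c5}.
Common ancestors: {c2}.
The only common ancestor is c2, so it is the merge base.

c2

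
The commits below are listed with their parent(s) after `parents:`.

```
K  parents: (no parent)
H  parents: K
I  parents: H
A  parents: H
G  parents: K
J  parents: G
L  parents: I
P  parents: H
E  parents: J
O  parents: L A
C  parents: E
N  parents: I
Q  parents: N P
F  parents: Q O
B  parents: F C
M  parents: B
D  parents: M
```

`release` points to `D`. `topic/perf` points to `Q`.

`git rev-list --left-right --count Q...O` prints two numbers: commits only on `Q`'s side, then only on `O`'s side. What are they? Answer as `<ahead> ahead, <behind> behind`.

Reachable from Q: {H, I, K, N, P, Q}.
Reachable from O: {A, H, I, K, L, O}.
Only in Q's history (ahead): {N, P, Q} — 3.
Only in O's history (behind): {A, L, O} — 3.

3 ahead, 3 behind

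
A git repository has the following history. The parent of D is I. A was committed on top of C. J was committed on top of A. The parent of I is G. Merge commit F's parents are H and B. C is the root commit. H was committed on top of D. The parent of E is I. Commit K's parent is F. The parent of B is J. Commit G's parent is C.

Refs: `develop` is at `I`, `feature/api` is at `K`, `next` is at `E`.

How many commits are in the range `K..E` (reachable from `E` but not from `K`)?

1

Reachable from E: {C, E, G, I}.
Reachable from K: {A, B, C, D, F, G, H, I, J, K}.
In E's history but not K's: {E} — 1 commit.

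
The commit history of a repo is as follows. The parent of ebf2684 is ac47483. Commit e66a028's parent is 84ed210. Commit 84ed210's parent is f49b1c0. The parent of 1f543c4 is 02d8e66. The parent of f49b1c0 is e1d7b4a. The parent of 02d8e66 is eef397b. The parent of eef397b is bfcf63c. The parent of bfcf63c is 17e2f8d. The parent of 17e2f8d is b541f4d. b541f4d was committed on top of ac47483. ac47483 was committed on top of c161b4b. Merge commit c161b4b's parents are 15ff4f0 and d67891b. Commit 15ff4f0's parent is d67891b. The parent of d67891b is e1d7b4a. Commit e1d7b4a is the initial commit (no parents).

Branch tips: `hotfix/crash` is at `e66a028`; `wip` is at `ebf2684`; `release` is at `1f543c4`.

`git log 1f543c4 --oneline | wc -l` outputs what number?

Walking parent pointers from 1f543c4: reachable set = {02d8e66, 15ff4f0, 17e2f8d, 1f543c4, ac47483, b541f4d, bfcf63c, c161b4b, d67891b, e1d7b4a, eef397b}.
That is 11 commits.

11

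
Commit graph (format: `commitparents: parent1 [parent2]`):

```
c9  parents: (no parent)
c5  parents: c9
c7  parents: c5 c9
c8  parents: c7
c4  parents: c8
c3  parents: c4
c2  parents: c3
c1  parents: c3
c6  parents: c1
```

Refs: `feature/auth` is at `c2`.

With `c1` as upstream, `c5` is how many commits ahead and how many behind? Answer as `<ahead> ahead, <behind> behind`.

0 ahead, 5 behind

Reachable from c5: {c5, c9}.
Reachable from c1: {c1, c3, c4, c5, c7, c8, c9}.
Only in c5's history (ahead): {} — 0.
Only in c1's history (behind): {c1, c3, c4, c7, c8} — 5.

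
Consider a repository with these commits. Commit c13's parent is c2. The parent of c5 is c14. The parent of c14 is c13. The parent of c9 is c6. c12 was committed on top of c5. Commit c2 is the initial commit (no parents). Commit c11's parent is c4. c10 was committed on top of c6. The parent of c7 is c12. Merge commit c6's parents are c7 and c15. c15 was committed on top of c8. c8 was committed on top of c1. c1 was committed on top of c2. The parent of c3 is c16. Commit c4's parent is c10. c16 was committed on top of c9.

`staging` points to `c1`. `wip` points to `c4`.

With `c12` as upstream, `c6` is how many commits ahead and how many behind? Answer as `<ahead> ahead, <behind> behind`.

5 ahead, 0 behind

Reachable from c6: {c1, c12, c13, c14, c15, c2, c5, c6, c7, c8}.
Reachable from c12: {c12, c13, c14, c2, c5}.
Only in c6's history (ahead): {c1, c15, c6, c7, c8} — 5.
Only in c12's history (behind): {} — 0.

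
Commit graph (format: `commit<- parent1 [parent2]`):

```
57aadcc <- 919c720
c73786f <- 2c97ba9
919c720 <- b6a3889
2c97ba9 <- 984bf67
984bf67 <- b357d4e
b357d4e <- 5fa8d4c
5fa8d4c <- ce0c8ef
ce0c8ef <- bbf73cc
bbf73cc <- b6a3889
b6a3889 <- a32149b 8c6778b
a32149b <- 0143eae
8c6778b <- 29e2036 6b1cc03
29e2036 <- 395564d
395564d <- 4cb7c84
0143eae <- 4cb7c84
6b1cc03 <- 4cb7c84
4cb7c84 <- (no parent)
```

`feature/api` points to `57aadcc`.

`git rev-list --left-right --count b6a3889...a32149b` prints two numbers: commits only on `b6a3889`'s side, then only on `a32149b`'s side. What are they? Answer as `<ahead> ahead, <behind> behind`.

5 ahead, 0 behind

Reachable from b6a3889: {0143eae, 29e2036, 395564d, 4cb7c84, 6b1cc03, 8c6778b, a32149b, b6a3889}.
Reachable from a32149b: {0143eae, 4cb7c84, a32149b}.
Only in b6a3889's history (ahead): {29e2036, 395564d, 6b1cc03, 8c6778b, b6a3889} — 5.
Only in a32149b's history (behind): {} — 0.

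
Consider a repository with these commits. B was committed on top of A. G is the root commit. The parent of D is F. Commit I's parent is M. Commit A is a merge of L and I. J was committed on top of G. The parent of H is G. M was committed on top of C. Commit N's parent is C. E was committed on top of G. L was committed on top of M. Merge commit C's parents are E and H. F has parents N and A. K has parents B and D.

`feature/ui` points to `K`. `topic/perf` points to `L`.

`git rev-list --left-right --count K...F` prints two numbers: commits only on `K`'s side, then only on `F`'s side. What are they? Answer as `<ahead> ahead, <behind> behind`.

3 ahead, 0 behind

Reachable from K: {A, B, C, D, E, F, G, H, I, K, L, M, N}.
Reachable from F: {A, C, E, F, G, H, I, L, M, N}.
Only in K's history (ahead): {B, D, K} — 3.
Only in F's history (behind): {} — 0.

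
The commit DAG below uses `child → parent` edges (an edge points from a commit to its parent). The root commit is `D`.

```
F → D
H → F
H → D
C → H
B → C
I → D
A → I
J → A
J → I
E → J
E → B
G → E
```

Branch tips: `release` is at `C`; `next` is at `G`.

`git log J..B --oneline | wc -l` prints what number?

4

Reachable from B: {B, C, D, F, H}.
Reachable from J: {A, D, I, J}.
In B's history but not J's: {B, C, F, H} — 4 commits.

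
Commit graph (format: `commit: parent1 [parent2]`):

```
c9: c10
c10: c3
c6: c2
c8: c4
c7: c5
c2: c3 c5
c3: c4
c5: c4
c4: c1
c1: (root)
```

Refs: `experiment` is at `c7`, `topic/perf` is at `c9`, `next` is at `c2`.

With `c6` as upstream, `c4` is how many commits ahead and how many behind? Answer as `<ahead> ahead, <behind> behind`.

Reachable from c4: {c1, c4}.
Reachable from c6: {c1, c2, c3, c4, c5, c6}.
Only in c4's history (ahead): {} — 0.
Only in c6's history (behind): {c2, c3, c5, c6} — 4.

0 ahead, 4 behind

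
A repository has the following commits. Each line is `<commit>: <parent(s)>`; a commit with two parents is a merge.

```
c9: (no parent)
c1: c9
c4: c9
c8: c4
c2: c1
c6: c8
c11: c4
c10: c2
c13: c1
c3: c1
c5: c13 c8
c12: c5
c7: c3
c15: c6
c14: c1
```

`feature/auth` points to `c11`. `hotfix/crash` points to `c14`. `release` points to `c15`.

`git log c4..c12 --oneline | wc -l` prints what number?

Reachable from c12: {c1, c12, c13, c4, c5, c8, c9}.
Reachable from c4: {c4, c9}.
In c12's history but not c4's: {c1, c12, c13, c5, c8} — 5 commits.

5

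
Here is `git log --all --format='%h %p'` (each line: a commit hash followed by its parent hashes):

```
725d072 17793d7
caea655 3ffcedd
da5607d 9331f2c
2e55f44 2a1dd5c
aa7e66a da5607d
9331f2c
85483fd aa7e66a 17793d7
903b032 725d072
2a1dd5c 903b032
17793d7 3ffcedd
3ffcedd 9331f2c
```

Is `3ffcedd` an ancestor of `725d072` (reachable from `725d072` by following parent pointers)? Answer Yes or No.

Yes

Ancestors of 725d072 (commits reachable by following parents): {17793d7, 3ffcedd, 725d072, 9331f2c}.
3ffcedd is in that set, so it is an ancestor of 725d072.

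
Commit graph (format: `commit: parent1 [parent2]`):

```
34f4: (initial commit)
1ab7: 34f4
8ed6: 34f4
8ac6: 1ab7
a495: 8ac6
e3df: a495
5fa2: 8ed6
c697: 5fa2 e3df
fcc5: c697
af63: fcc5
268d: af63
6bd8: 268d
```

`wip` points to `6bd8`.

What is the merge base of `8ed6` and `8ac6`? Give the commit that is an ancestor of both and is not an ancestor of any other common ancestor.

34f4

Ancestors of 8ed6: {34f4, 8ed6}.
Ancestors of 8ac6: {1ab7, 34f4, 8ac6}.
Common ancestors: {34f4}.
The only common ancestor is 34f4, so it is the merge base.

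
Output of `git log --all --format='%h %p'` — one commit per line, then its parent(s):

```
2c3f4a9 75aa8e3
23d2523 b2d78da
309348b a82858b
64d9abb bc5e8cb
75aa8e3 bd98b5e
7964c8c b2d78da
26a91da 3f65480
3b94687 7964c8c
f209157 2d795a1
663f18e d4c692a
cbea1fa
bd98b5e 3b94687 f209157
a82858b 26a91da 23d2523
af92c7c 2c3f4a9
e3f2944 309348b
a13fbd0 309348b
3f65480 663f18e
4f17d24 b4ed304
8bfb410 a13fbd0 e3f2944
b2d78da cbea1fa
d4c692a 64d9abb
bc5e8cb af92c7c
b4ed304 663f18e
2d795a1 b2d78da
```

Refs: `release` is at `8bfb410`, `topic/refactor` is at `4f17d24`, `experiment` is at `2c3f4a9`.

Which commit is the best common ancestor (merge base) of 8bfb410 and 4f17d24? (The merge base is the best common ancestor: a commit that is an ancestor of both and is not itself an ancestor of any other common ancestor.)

663f18e

Ancestors of 8bfb410: {23d2523, 26a91da, 2c3f4a9, 2d795a1, 309348b, 3b94687, 3f65480, 64d9abb, 663f18e, 75aa8e3, 7964c8c, 8bfb410, a13fbd0, a82858b, af92c7c, b2d78da, bc5e8cb, bd98b5e, cbea1fa, d4c692a, e3f2944, f209157}.
Ancestors of 4f17d24: {2c3f4a9, 2d795a1, 3b94687, 4f17d24, 64d9abb, 663f18e, 75aa8e3, 7964c8c, af92c7c, b2d78da, b4ed304, bc5e8cb, bd98b5e, cbea1fa, d4c692a, f209157}.
Common ancestors: {2c3f4a9, 2d795a1, 3b94687, 64d9abb, 663f18e, 75aa8e3, 7964c8c, af92c7c, b2d78da, bc5e8cb, bd98b5e, cbea1fa, d4c692a, f209157}.
Among these, 663f18e is not an ancestor of any other common ancestor — it is the merge base.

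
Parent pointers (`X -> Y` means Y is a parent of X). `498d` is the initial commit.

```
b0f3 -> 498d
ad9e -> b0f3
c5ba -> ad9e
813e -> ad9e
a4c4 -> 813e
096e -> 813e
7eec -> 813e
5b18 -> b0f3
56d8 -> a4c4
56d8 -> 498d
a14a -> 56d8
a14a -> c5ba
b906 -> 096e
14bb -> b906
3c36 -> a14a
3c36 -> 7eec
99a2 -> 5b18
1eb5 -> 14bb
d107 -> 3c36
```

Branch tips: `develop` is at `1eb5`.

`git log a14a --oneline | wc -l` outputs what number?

Walking parent pointers from a14a: reachable set = {498d, 56d8, 813e, a14a, a4c4, ad9e, b0f3, c5ba}.
That is 8 commits.

8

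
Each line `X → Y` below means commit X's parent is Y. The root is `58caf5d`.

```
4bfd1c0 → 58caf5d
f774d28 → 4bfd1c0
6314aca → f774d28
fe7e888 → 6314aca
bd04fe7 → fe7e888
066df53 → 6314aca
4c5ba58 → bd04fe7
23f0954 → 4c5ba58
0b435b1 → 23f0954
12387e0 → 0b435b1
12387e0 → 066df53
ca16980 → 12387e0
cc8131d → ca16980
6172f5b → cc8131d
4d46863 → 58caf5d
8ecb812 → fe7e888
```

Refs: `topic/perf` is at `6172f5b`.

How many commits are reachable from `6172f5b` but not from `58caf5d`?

Reachable from 6172f5b: {066df53, 0b435b1, 12387e0, 23f0954, 4bfd1c0, 4c5ba58, 58caf5d, 6172f5b, 6314aca, bd04fe7, ca16980, cc8131d, f774d28, fe7e888}.
Reachable from 58caf5d: {58caf5d}.
In 6172f5b's history but not 58caf5d's: {066df53, 0b435b1, 12387e0, 23f0954, 4bfd1c0, 4c5ba58, 6172f5b, 6314aca, bd04fe7, ca16980, cc8131d, f774d28, fe7e888} — 13 commits.

13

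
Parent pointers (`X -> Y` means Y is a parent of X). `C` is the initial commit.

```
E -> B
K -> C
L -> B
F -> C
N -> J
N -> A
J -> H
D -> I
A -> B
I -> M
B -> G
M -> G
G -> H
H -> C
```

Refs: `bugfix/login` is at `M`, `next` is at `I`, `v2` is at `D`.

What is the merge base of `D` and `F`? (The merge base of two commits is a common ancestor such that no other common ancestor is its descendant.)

Ancestors of D: {C, D, G, H, I, M}.
Ancestors of F: {C, F}.
Common ancestors: {C}.
The only common ancestor is C, so it is the merge base.

C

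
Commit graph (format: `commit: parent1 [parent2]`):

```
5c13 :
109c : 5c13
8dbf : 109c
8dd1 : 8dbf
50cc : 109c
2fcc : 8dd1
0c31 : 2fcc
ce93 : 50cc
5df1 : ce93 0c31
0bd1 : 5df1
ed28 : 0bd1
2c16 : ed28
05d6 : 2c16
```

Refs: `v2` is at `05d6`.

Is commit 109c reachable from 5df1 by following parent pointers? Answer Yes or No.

Ancestors of 5df1 (commits reachable by following parents): {0c31, 109c, 2fcc, 50cc, 5c13, 5df1, 8dbf, 8dd1, ce93}.
109c is in that set, so it is an ancestor of 5df1.

Yes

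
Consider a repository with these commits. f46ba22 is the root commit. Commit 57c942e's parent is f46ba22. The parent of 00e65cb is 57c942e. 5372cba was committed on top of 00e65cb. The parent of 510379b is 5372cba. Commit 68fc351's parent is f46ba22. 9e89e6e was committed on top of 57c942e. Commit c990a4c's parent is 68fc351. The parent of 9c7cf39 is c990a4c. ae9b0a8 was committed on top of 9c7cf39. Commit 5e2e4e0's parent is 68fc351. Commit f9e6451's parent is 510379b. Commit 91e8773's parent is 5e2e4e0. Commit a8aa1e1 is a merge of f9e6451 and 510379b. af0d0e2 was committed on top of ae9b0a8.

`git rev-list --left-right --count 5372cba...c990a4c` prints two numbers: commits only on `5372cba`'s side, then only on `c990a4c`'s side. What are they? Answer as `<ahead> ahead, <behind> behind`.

Reachable from 5372cba: {00e65cb, 5372cba, 57c942e, f46ba22}.
Reachable from c990a4c: {68fc351, c990a4c, f46ba22}.
Only in 5372cba's history (ahead): {00e65cb, 5372cba, 57c942e} — 3.
Only in c990a4c's history (behind): {68fc351, c990a4c} — 2.

3 ahead, 2 behind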